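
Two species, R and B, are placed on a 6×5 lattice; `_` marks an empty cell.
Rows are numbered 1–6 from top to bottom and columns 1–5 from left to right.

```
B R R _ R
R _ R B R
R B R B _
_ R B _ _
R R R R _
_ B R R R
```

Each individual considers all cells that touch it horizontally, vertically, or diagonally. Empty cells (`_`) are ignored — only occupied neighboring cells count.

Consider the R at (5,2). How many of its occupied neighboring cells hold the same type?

Occupied neighbors of (5,2): (4,2)=R, (4,3)=B, (5,1)=R, (5,3)=R, (6,2)=B, (6,3)=R.
Same type (R): 4 of 6.

4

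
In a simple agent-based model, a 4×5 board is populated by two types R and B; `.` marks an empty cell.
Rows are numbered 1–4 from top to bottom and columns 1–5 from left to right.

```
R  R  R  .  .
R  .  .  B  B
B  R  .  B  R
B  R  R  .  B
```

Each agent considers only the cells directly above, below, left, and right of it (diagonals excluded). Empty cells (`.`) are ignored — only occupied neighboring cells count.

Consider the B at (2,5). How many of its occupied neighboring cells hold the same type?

1

Occupied neighbors of (2,5): (3,5)=R, (2,4)=B.
Same type (B): 1 of 2.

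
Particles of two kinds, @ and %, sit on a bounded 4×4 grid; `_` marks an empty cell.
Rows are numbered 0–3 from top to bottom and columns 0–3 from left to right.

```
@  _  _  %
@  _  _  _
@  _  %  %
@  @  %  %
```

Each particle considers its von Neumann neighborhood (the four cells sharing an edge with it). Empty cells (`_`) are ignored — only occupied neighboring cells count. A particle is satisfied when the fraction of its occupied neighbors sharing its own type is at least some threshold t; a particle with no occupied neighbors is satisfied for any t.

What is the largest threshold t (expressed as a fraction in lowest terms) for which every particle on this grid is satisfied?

1/2

Row 0: (0,0)@ 1/1 · (0,3)% — no occupied neighbors
Row 1: (1,0)@ 2/2
Row 2: (2,0)@ 2/2 · (2,2)% 2/2 · (2,3)% 2/2
Row 3: (3,0)@ 2/2 · (3,1)@ 1/2 · (3,2)% 2/3 · (3,3)% 2/2
The smallest same-type fraction is 1/2 at (3,1), which reduces to 1/2. Any threshold above that leaves this particle unsatisfied.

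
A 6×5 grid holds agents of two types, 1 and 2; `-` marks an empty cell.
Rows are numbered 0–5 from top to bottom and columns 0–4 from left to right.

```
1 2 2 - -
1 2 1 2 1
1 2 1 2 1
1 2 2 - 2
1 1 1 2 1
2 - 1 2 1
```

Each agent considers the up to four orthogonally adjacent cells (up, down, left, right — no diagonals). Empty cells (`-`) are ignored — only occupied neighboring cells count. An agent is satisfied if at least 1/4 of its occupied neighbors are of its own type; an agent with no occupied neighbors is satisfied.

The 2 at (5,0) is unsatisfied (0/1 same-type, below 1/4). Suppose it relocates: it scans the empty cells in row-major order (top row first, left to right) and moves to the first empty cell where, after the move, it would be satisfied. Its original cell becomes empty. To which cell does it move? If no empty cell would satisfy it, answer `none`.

(0,3)

Vacating (5,0). Empty cells in order:
  (0,3): 2/2 same-type → satisfied — stop here.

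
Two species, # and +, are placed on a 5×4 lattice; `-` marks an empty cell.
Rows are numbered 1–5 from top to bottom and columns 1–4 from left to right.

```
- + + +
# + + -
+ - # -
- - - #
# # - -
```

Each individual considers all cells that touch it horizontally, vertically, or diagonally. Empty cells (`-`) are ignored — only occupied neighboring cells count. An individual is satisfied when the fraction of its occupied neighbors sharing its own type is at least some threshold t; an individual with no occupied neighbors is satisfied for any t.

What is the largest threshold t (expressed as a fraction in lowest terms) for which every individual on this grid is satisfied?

(1,2)+ 3/4
(1,3)+ 4/4
(1,4)+ 2/2
(2,1)# 0/3
(2,2)+ 4/6
(2,3)+ 4/5
(3,1)+ 1/2
(3,3)# 1/3
(4,4)# 1/1
(5,1)# 1/1
(5,2)# 1/1
The smallest same-type fraction is 0/3 at (2,1), which reduces to 0/1. Any threshold above that leaves this individual unsatisfied.

0/1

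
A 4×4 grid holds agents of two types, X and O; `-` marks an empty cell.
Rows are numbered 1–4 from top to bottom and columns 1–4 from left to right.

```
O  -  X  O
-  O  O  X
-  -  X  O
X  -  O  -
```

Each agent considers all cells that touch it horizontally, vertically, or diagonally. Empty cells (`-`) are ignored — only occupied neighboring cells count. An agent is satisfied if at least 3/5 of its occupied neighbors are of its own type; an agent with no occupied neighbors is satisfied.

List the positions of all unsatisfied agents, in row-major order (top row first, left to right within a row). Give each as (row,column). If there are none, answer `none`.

(1,1)O 1/1 satisfied
(1,3)X 1/4 not
(1,4)O 1/3 not
(2,2)O 2/4 not
(2,3)O 3/6 not
(2,4)X 2/5 not
(3,3)X 1/5 not
(3,4)O 2/4 not
(4,1)X 0/0 satisfied
(4,3)O 1/2 not

(1,3), (1,4), (2,2), (2,3), (2,4), (3,3), (3,4), (4,3)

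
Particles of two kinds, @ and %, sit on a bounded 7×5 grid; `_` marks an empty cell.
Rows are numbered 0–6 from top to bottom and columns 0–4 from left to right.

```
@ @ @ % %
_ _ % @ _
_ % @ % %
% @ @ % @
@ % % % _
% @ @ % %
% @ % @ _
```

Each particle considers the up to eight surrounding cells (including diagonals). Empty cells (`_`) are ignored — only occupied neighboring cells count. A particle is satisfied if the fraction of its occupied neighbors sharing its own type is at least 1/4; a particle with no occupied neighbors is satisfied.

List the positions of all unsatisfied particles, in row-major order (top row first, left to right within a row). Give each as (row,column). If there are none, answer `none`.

Row 0: (0,0)@ 1/1 ✓ · (0,1)@ 2/3 ✓ · (0,2)@ 2/4 ✓ · (0,3)% 2/4 ✓ · (0,4)% 1/2 ✓
Row 1: (1,2)% 3/7 ✓ · (1,3)@ 2/7 ✓
Row 2: (2,1)% 2/5 ✓ · (2,2)@ 3/7 ✓ · (2,3)% 3/7 ✓ · (2,4)% 2/4 ✓
Row 3: (3,0)% 2/4 ✓ · (3,1)@ 3/7 ✓ · (3,2)@ 2/8 ✓ · (3,3)% 4/7 ✓ · (3,4)@ 0/4 ✗
Row 4: (4,0)@ 2/5 ✓ · (4,1)% 3/8 ✓ · (4,2)% 4/8 ✓ · (4,3)% 4/7 ✓
Row 5: (5,0)% 2/5 ✓ · (5,1)@ 3/8 ✓ · (5,2)@ 3/8 ✓ · (5,3)% 4/6 ✓ · (5,4)% 2/3 ✓
Row 6: (6,0)% 1/3 ✓ · (6,1)@ 2/5 ✓ · (6,2)% 1/5 ✗ · (6,3)@ 1/4 ✓

(3,4), (6,2)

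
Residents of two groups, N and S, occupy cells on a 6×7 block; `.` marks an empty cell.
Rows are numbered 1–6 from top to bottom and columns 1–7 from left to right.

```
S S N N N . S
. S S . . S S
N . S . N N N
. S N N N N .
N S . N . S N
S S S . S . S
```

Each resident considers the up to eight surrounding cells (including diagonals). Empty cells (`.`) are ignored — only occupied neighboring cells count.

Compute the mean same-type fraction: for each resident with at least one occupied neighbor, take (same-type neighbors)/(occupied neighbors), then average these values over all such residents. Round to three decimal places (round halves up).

0.573

Row 1: (1,1)S 2/2 · (1,2)S 3/4 · (1,3)N 1/4 · (1,4)N 2/3 · (1,5)N 1/2 · (1,7)S 2/2
Row 2: (2,2)S 4/6 · (2,3)S 3/5 · (2,6)S 2/6 · (2,7)S 2/4
Row 3: (3,1)N 0/2 · (3,3)S 3/5 · (3,5)N 4/5 · (3,6)N 4/6 · (3,7)N 2/4
Row 4: (4,2)S 2/5 · (4,3)N 2/5 · (4,4)N 4/5 · (4,5)N 5/6 · (4,6)N 5/6
Row 5: (5,1)N 0/4 · (5,2)S 4/6 · (5,4)N 3/5 · (5,6)S 2/5 · (5,7)N 1/3
Row 6: (6,1)S 2/3 · (6,2)S 3/4 · (6,3)S 2/3 · (6,5)S 1/2 · (6,7)S 1/2
Sum over 30 residents: 2/2 + 3/4 + 1/4 + 2/3 + 1/2 + 2/2 + 4/6 + 3/5 + 2/6 + 2/4 + 0/2 + 3/5 + 4/5 + 4/6 + 2/4 + 2/5 + 2/5 + 4/5 + 5/6 + 5/6 + 0/4 + 4/6 + 3/5 + 2/5 + 1/3 + 2/3 + 3/4 + 2/3 + 1/2 + 1/2 = 1031/60; mean = 1031/60 ÷ 30 = 1031/1800 = 0.572777… → 0.573.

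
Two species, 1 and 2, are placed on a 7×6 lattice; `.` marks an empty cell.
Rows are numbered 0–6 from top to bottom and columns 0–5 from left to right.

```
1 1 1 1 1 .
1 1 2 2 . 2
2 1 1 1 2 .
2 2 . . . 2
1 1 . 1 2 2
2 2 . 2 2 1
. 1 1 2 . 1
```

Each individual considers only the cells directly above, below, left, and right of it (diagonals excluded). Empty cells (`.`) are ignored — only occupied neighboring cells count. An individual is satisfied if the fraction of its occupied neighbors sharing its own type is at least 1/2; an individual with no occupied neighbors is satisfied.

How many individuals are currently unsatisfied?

(0,0)1 2/2 ✓
(0,1)1 3/3 ✓
(0,2)1 2/3 ✓
(0,3)1 2/3 ✓
(0,4)1 1/1 ✓
(1,0)1 2/3 ✓
(1,1)1 3/4 ✓
(1,2)2 1/4 ✗
(1,3)2 1/3 ✗
(1,5)2 0/0 ✓
(2,0)2 1/3 ✗
(2,1)1 2/4 ✓
(2,2)1 2/3 ✓
(2,3)1 1/3 ✗
(2,4)2 0/1 ✗
(3,0)2 2/3 ✓
(3,1)2 1/3 ✗
(3,5)2 1/1 ✓
(4,0)1 1/3 ✗
(4,1)1 1/3 ✗
(4,3)1 0/2 ✗
(4,4)2 2/3 ✓
(4,5)2 2/3 ✓
(5,0)2 1/2 ✓
(5,1)2 1/3 ✗
(5,3)2 2/3 ✓
(5,4)2 2/3 ✓
(5,5)1 1/3 ✗
(6,1)1 1/2 ✓
(6,2)1 1/2 ✓
(6,3)2 1/2 ✓
(6,5)1 1/1 ✓
Unsatisfied: (1,2), (1,3), (2,0), (2,3), (2,4), (3,1), (4,0), (4,1), (4,3), (5,1), (5,5) — 11 in total.

11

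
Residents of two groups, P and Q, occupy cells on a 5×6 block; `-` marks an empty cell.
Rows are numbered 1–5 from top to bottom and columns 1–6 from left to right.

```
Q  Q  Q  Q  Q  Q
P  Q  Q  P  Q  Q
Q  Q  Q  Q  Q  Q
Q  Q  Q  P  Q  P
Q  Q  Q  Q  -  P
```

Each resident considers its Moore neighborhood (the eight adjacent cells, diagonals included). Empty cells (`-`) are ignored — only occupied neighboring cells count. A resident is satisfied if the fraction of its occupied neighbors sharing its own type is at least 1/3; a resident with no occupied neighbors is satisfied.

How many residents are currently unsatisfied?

Row 1: (1,1)Q 2/3 ok · (1,2)Q 4/5 ok · (1,3)Q 4/5 ok · (1,4)Q 4/5 ok · (1,5)Q 4/5 ok · (1,6)Q 3/3 ok
Row 2: (2,1)P 0/5 unhappy · (2,2)Q 7/8 ok · (2,3)Q 7/8 ok · (2,4)P 0/8 unhappy · (2,5)Q 7/8 ok · (2,6)Q 5/5 ok
Row 3: (3,1)Q 4/5 ok · (3,2)Q 7/8 ok · (3,3)Q 6/8 ok · (3,4)Q 6/8 ok · (3,5)Q 5/8 ok · (3,6)Q 4/5 ok
Row 4: (4,1)Q 5/5 ok · (4,2)Q 8/8 ok · (4,3)Q 7/8 ok · (4,4)P 0/7 unhappy · (4,5)Q 4/7 ok · (4,6)P 1/4 unhappy
Row 5: (5,1)Q 3/3 ok · (5,2)Q 5/5 ok · (5,3)Q 4/5 ok · (5,4)Q 3/4 ok · (5,6)P 1/2 ok
Unsatisfied: (2,1), (2,4), (4,4), (4,6) — 4 in total.

4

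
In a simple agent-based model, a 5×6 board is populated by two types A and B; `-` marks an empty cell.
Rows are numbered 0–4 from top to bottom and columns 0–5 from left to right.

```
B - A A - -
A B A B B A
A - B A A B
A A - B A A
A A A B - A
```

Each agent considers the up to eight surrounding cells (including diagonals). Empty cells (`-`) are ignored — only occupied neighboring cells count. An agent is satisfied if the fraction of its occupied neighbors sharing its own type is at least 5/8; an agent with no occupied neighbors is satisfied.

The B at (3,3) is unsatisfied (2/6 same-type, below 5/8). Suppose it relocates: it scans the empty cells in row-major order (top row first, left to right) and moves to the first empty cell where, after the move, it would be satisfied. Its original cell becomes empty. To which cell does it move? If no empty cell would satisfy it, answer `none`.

none

Vacating (3,3). Empty cells in order:
  (0,1): 2/5 same-type → still unsatisfied.
  (0,4): 2/4 same-type → still unsatisfied.
  (0,5): 1/2 same-type → still unsatisfied.
  (2,1): 2/7 same-type → still unsatisfied.
  (3,2): 2/6 same-type → still unsatisfied.
  (4,4): 1/4 same-type → still unsatisfied.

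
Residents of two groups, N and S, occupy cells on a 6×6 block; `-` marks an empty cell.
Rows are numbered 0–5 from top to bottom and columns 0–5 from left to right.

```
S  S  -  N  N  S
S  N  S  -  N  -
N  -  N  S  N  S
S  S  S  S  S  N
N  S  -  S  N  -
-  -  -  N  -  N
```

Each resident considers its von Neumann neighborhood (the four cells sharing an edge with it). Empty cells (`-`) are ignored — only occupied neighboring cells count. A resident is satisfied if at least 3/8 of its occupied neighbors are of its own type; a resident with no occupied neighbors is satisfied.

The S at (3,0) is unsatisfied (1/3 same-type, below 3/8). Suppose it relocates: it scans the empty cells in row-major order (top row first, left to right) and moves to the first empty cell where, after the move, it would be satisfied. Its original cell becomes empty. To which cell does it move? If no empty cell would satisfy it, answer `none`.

Vacating (3,0). Empty cells in order:
  (0,2): 2/3 same-type → satisfied — stop here.

(0,2)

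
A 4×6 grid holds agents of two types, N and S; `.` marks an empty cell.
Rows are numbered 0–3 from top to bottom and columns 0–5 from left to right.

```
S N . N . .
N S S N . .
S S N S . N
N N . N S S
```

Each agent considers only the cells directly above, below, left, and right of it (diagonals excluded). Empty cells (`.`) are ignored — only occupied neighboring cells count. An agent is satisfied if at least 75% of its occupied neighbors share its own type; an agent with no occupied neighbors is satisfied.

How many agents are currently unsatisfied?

16

Row 0: (0,0)S 0/2 ✗ · (0,1)N 0/2 ✗ · (0,3)N 1/1 ✓
Row 1: (1,0)N 0/3 ✗ · (1,1)S 2/4 ✗ · (1,2)S 1/3 ✗ · (1,3)N 1/3 ✗
Row 2: (2,0)S 1/3 ✗ · (2,1)S 2/4 ✗ · (2,2)N 0/3 ✗ · (2,3)S 0/3 ✗ · (2,5)N 0/1 ✗
Row 3: (3,0)N 1/2 ✗ · (3,1)N 1/2 ✗ · (3,3)N 0/2 ✗ · (3,4)S 1/2 ✗ · (3,5)S 1/2 ✗
Unsatisfied: (0,0), (0,1), (1,0), (1,1), (1,2), (1,3), (2,0), (2,1), (2,2), (2,3), (2,5), (3,0), (3,1), (3,3), (3,4), (3,5) — 16 in total.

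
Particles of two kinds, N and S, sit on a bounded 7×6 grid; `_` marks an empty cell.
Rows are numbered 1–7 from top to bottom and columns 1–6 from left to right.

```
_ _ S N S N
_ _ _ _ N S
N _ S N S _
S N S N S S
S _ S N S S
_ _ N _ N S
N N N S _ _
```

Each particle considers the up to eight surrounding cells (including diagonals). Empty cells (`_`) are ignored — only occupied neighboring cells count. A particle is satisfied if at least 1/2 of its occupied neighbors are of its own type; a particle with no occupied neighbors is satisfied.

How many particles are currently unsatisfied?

Row 1: (1,3)S 0/1 ✗ · (1,4)N 1/3 ✗ · (1,5)S 1/4 ✗ · (1,6)N 1/3 ✗
Row 2: (2,5)N 3/6 ✓ · (2,6)S 2/4 ✓
Row 3: (3,1)N 1/2 ✓ · (3,3)S 1/4 ✗ · (3,4)N 2/6 ✗ · (3,5)S 3/6 ✓
Row 4: (4,1)S 1/3 ✗ · (4,2)N 1/6 ✗ · (4,3)S 2/6 ✗ · (4,4)N 2/8 ✗ · (4,5)S 4/7 ✓ · (4,6)S 4/4 ✓
Row 5: (5,1)S 1/2 ✓ · (5,3)S 1/5 ✗ · (5,4)N 3/7 ✗ · (5,5)S 4/7 ✓ · (5,6)S 4/5 ✓
Row 6: (6,3)N 3/5 ✓ · (6,5)N 1/5 ✗ · (6,6)S 2/3 ✓
Row 7: (7,1)N 1/1 ✓ · (7,2)N 3/3 ✓ · (7,3)N 2/3 ✓ · (7,4)S 0/3 ✗
Unsatisfied: (1,3), (1,4), (1,5), (1,6), (3,3), (3,4), (4,1), (4,2), (4,3), (4,4), (5,3), (5,4), (6,5), (7,4) — 14 in total.

14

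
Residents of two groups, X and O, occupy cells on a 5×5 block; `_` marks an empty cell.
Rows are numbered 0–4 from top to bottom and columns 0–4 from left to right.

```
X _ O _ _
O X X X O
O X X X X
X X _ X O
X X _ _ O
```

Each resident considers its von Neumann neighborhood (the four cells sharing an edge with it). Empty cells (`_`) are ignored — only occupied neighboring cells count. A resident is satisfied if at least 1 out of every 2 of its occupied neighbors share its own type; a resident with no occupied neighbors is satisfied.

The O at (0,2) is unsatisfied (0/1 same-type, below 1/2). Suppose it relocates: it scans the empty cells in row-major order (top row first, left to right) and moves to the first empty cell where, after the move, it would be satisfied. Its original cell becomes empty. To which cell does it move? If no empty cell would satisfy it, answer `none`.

(0,4)

Vacating (0,2). Empty cells in order:
  (0,1): 0/2 same-type → still unsatisfied.
  (0,3): 0/1 same-type → still unsatisfied.
  (0,4): 1/1 same-type → satisfied — stop here.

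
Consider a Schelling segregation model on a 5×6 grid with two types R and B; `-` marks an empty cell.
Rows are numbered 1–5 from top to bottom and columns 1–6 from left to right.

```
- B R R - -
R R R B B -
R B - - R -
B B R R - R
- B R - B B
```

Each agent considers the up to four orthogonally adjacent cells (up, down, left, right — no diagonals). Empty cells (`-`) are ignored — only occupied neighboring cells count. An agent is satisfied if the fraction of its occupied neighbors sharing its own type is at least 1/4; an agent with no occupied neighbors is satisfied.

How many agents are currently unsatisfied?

Row 1: (1,2)B 0/2 ✗ · (1,3)R 2/3 ✓ · (1,4)R 1/2 ✓
Row 2: (2,1)R 2/2 ✓ · (2,2)R 2/4 ✓ · (2,3)R 2/3 ✓ · (2,4)B 1/3 ✓ · (2,5)B 1/2 ✓
Row 3: (3,1)R 1/3 ✓ · (3,2)B 1/3 ✓ · (3,5)R 0/1 ✗
Row 4: (4,1)B 1/2 ✓ · (4,2)B 3/4 ✓ · (4,3)R 2/3 ✓ · (4,4)R 1/1 ✓ · (4,6)R 0/1 ✗
Row 5: (5,2)B 1/2 ✓ · (5,3)R 1/2 ✓ · (5,5)B 1/1 ✓ · (5,6)B 1/2 ✓
Unsatisfied: (1,2), (3,5), (4,6) — 3 in total.

3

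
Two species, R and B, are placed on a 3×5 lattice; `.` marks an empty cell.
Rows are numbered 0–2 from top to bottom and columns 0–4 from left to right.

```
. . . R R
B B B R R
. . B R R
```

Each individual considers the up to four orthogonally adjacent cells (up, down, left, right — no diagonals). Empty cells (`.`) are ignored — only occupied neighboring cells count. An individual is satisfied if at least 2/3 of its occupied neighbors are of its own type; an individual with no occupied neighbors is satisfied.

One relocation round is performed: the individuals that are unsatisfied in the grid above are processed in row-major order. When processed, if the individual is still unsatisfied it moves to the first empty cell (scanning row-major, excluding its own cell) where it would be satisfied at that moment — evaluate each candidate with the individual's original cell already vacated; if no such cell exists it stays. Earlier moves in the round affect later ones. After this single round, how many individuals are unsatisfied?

Initially unsatisfied (in order): (2,2).
  (2,2) → (0,0).
Resulting grid:
B . . R R
B B B R R
. . . R R
Unsatisfied now: (1,2).

1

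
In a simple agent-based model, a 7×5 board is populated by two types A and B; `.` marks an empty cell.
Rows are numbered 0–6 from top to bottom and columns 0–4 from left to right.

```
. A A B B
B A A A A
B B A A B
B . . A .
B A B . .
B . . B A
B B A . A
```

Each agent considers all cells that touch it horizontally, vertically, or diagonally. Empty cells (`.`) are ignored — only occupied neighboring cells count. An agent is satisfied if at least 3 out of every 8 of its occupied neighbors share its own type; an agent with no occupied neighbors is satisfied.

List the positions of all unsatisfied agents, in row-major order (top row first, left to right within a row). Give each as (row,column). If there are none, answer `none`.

(0,3), (0,4), (2,4), (4,1), (4,2), (5,3), (6,2)

Row 0: (0,1)A 3/4 ✓ · (0,2)A 4/5 ✓ · (0,3)B 1/5 ✗ · (0,4)B 1/3 ✗
Row 1: (1,0)B 2/4 ✓ · (1,1)A 4/7 ✓ · (1,2)A 6/8 ✓ · (1,3)A 5/8 ✓ · (1,4)A 2/5 ✓
Row 2: (2,0)B 3/4 ✓ · (2,1)B 3/6 ✓ · (2,2)A 5/6 ✓ · (2,3)A 5/6 ✓ · (2,4)B 0/4 ✗
Row 3: (3,0)B 3/4 ✓ · (3,3)A 2/4 ✓
Row 4: (4,0)B 2/3 ✓ · (4,1)A 0/4 ✗ · (4,2)B 1/3 ✗
Row 5: (5,0)B 3/4 ✓ · (5,3)B 1/4 ✗ · (5,4)A 1/2 ✓
Row 6: (6,0)B 2/2 ✓ · (6,1)B 2/3 ✓ · (6,2)A 0/2 ✗ · (6,4)A 1/2 ✓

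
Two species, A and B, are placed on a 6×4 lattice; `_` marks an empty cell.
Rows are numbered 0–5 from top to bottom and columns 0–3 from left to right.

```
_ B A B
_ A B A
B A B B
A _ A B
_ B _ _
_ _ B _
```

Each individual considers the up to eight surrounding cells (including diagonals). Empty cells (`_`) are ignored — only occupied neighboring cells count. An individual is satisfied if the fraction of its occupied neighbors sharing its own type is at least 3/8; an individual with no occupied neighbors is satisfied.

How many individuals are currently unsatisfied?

(0,1)B 1/3 ✗
(0,2)A 2/5 ✓
(0,3)B 1/3 ✗
(1,1)A 2/6 ✗
(1,2)B 4/8 ✓
(1,3)A 1/5 ✗
(2,0)B 0/3 ✗
(2,1)A 3/6 ✓
(2,2)B 3/7 ✓
(2,3)B 3/5 ✓
(3,0)A 1/3 ✗
(3,2)A 1/5 ✗
(3,3)B 2/3 ✓
(4,1)B 1/3 ✗
(5,2)B 1/1 ✓
Unsatisfied: (0,1), (0,3), (1,1), (1,3), (2,0), (3,0), (3,2), (4,1) — 8 in total.

8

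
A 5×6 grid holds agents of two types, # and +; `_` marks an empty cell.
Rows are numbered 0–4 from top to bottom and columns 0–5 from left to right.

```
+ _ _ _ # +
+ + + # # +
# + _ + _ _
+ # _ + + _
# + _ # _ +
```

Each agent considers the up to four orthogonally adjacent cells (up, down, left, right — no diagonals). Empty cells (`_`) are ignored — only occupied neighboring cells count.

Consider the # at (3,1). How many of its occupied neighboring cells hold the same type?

Occupied neighbors of (3,1): (2,1)=+, (4,1)=+, (3,0)=+.
Same type (#): 0 of 3.

0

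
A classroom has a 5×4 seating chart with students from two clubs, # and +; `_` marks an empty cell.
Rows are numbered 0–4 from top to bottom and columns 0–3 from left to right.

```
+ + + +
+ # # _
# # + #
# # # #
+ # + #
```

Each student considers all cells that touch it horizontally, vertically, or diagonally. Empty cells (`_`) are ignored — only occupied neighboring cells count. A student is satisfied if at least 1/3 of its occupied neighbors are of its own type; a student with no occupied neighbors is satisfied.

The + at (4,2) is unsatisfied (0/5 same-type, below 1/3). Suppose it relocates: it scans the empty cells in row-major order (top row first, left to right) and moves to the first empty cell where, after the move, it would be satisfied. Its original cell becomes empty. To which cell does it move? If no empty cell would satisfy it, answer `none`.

(1,3)

Vacating (4,2). Empty cells in order:
  (1,3): 3/5 same-type → satisfied — stop here.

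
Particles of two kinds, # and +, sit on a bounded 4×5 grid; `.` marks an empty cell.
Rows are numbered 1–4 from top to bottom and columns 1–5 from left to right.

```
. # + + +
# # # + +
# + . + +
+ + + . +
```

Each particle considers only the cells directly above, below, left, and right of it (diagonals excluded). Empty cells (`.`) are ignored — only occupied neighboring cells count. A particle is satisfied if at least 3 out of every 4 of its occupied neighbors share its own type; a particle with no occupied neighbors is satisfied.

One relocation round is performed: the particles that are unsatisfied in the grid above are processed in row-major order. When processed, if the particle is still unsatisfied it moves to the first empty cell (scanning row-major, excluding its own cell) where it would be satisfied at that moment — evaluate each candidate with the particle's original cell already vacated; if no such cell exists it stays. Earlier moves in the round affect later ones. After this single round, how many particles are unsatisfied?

2

Initially unsatisfied (in order): (1,2), (1,3), (2,3), (3,1), (3,2), (4,1).
  (1,2) → (1,1).
  (1,3) → (3,3).
  (2,3) → (1,2).
  (3,1): no empty cell satisfies it; stays.
  (3,2) → (4,4).
  (4,1): no empty cell satisfies it; stays.
Resulting grid:
# # . + +
# # . + +
# . + + +
+ + + + +
Unsatisfied now: (3,1), (4,1).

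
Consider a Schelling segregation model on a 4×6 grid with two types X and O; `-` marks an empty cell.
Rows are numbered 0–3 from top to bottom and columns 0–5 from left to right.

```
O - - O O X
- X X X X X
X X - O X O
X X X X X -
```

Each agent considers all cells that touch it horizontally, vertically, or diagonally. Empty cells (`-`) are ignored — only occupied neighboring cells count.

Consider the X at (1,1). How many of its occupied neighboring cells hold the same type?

Occupied neighbors of (1,1): (0,0)=O, (1,2)=X, (2,0)=X, (2,1)=X.
Same type (X): 3 of 4.

3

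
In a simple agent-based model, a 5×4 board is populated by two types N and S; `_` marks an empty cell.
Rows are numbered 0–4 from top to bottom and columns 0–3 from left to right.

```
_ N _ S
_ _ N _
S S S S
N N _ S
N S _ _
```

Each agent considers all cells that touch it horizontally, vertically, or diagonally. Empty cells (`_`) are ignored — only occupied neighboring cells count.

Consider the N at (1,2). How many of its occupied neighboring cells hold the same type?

1

Occupied neighbors of (1,2): (0,1)=N, (0,3)=S, (2,1)=S, (2,2)=S, (2,3)=S.
Same type (N): 1 of 5.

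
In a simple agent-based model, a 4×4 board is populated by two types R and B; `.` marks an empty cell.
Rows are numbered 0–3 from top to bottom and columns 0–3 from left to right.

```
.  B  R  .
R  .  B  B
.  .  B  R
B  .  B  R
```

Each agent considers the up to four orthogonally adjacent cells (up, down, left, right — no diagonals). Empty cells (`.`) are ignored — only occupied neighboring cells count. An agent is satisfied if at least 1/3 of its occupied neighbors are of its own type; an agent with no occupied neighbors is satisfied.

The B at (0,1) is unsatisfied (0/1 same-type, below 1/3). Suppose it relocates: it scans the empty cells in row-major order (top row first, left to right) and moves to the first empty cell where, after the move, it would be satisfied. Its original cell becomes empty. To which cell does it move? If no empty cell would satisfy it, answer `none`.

Vacating (0,1). Empty cells in order:
  (0,0): 0/1 same-type → still unsatisfied.
  (0,3): 1/2 same-type → satisfied — stop here.

(0,3)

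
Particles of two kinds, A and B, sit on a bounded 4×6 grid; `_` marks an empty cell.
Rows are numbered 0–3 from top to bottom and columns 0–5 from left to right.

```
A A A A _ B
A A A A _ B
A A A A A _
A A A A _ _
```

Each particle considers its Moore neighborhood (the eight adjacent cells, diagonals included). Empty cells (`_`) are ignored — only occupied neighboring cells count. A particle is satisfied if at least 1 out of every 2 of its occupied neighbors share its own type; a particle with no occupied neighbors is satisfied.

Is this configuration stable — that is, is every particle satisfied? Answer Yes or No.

(0,0)A 3/3 ok
(0,1)A 5/5 ok
(0,2)A 5/5 ok
(0,3)A 3/3 ok
(0,5)B 1/1 ok
(1,0)A 5/5 ok
(1,1)A 8/8 ok
(1,2)A 8/8 ok
(1,3)A 6/6 ok
(1,5)B 1/2 ok
(2,0)A 5/5 ok
(2,1)A 8/8 ok
(2,2)A 8/8 ok
(2,3)A 6/6 ok
(2,4)A 3/4 ok
(3,0)A 3/3 ok
(3,1)A 5/5 ok
(3,2)A 5/5 ok
(3,3)A 4/4 ok
All meet the threshold, so the configuration is stable.

Yes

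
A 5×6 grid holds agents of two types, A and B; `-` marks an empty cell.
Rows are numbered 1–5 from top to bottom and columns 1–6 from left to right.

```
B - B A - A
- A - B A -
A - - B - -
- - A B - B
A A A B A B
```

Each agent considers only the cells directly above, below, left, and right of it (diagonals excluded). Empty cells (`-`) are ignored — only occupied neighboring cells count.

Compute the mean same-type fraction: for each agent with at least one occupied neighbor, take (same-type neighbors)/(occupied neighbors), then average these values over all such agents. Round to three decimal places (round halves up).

0.500

Row 1: (1,1)B — no occupied neighbors · (1,3)B 0/1 · (1,4)A 0/2 · (1,6)A — no occupied neighbors
Row 2: (2,2)A — no occupied neighbors · (2,4)B 1/3 · (2,5)A 0/1
Row 3: (3,1)A — no occupied neighbors · (3,4)B 2/2
Row 4: (4,3)A 1/2 · (4,4)B 2/3 · (4,6)B 1/1
Row 5: (5,1)A 1/1 · (5,2)A 2/2 · (5,3)A 2/3 · (5,4)B 1/3 · (5,5)A 0/2 · (5,6)B 1/2
Sum over 14 agents: 0/1 + 0/2 + 1/3 + 0/1 + 2/2 + 1/2 + 2/3 + 1/1 + 1/1 + 2/2 + 2/3 + 1/3 + 0/2 + 1/2 = 7; mean = 7 ÷ 14 = 1/2 = 0.5 → 0.500.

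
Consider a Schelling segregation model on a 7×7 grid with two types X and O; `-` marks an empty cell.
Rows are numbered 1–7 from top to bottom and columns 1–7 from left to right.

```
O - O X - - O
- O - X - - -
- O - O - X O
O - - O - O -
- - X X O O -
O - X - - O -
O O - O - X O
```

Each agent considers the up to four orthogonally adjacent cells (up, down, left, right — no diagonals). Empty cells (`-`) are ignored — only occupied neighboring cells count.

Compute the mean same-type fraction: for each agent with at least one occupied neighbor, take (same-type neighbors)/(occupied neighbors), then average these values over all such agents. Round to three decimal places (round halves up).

Row 1: (1,1)O — no occupied neighbors · (1,3)O 0/1 · (1,4)X 1/2 · (1,7)O — no occupied neighbors
Row 2: (2,2)O 1/1 · (2,4)X 1/2
Row 3: (3,2)O 1/1 · (3,4)O 1/2 · (3,6)X 0/2 · (3,7)O 0/1
Row 4: (4,1)O — no occupied neighbors · (4,4)O 1/2 · (4,6)O 1/2
Row 5: (5,3)X 2/2 · (5,4)X 1/3 · (5,5)O 1/2 · (5,6)O 3/3
Row 6: (6,1)O 1/1 · (6,3)X 1/1 · (6,6)O 1/2
Row 7: (7,1)O 2/2 · (7,2)O 1/1 · (7,4)O — no occupied neighbors · (7,6)X 0/2 · (7,7)O 0/1
Sum over 21 agents: 0/1 + 1/2 + 1/1 + 1/2 + 1/1 + 1/2 + 0/2 + 0/1 + 1/2 + 1/2 + 2/2 + 1/3 + 1/2 + 3/3 + 1/1 + 1/1 + 1/2 + 2/2 + 1/1 + 0/2 + 0/1 = 71/6; mean = 71/6 ÷ 21 = 71/126 = 0.563492… → 0.563.

0.563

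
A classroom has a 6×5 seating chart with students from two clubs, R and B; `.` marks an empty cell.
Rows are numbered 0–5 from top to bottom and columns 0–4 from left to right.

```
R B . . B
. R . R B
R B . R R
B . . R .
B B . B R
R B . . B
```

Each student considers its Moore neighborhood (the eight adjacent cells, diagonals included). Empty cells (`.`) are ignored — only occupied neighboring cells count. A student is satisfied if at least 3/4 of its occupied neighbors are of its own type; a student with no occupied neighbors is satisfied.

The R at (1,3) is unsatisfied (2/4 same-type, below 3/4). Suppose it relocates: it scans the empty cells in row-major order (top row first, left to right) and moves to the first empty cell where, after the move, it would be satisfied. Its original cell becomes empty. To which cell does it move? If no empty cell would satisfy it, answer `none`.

Vacating (1,3). Empty cells in order:
  (0,2): 1/2 same-type → still unsatisfied.
  (0,3): 0/2 same-type → still unsatisfied.
  (1,0): 3/5 same-type → still unsatisfied.
  (1,2): 2/4 same-type → still unsatisfied.
  (2,2): 3/4 same-type → satisfied — stop here.

(2,2)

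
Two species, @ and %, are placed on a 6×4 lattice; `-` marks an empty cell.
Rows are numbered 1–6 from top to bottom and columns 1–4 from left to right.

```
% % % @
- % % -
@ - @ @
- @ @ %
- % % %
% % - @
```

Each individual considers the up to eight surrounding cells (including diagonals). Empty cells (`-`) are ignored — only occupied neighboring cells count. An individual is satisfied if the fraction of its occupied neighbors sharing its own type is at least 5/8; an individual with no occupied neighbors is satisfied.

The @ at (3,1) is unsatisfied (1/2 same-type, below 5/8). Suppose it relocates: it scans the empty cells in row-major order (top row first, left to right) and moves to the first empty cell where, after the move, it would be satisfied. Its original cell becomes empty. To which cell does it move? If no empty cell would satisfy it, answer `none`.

Vacating (3,1). Empty cells in order:
  (2,1): 0/3 same-type → still unsatisfied.
  (2,4): 3/5 same-type → still unsatisfied.
  (3,2): 3/5 same-type → still unsatisfied.
  (4,1): 1/2 same-type → still unsatisfied.
  (5,1): 1/4 same-type → still unsatisfied.
  (6,3): 1/5 same-type → still unsatisfied.

none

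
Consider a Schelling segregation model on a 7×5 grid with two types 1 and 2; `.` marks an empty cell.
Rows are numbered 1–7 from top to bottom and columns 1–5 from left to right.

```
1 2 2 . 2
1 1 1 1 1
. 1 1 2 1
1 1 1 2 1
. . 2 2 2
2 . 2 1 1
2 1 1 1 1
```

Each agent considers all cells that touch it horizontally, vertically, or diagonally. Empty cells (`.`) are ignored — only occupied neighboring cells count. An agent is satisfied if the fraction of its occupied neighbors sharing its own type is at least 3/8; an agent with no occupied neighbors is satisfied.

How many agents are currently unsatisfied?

(1,1)1 2/3 satisfied
(1,2)2 1/5 not
(1,3)2 1/4 not
(1,5)2 0/2 not
(2,1)1 3/4 satisfied
(2,2)1 5/7 satisfied
(2,3)1 4/7 satisfied
(2,4)1 4/7 satisfied
(2,5)1 2/4 satisfied
(3,2)1 7/7 satisfied
(3,3)1 6/8 satisfied
(3,4)2 1/8 not
(3,5)1 3/5 satisfied
(4,1)1 2/2 satisfied
(4,2)1 4/5 satisfied
(4,3)1 3/7 satisfied
(4,4)2 4/8 satisfied
(4,5)1 1/5 not
(5,3)2 3/6 satisfied
(5,4)2 4/8 satisfied
(5,5)2 2/5 satisfied
(6,1)2 1/2 satisfied
(6,3)2 2/6 not
(6,4)1 4/8 satisfied
(6,5)1 3/5 satisfied
(7,1)2 1/2 satisfied
(7,2)1 1/4 not
(7,3)1 3/4 satisfied
(7,4)1 4/5 satisfied
(7,5)1 3/3 satisfied
Unsatisfied: (1,2), (1,3), (1,5), (3,4), (4,5), (6,3), (7,2) — 7 in total.

7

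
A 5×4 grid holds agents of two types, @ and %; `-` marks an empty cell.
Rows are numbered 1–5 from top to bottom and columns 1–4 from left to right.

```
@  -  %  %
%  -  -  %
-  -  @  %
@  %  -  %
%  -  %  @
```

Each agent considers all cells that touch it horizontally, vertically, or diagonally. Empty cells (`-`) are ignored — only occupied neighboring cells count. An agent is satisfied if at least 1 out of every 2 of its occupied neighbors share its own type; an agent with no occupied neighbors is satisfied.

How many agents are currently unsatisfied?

5

Row 1: (1,1)@ 0/1 ✗ · (1,3)% 2/2 ✓ · (1,4)% 2/2 ✓
Row 2: (2,1)% 0/1 ✗ · (2,4)% 3/4 ✓
Row 3: (3,3)@ 0/4 ✗ · (3,4)% 2/3 ✓
Row 4: (4,1)@ 0/2 ✗ · (4,2)% 2/4 ✓ · (4,4)% 2/4 ✓
Row 5: (5,1)% 1/2 ✓ · (5,3)% 2/3 ✓ · (5,4)@ 0/2 ✗
Unsatisfied: (1,1), (2,1), (3,3), (4,1), (5,4) — 5 in total.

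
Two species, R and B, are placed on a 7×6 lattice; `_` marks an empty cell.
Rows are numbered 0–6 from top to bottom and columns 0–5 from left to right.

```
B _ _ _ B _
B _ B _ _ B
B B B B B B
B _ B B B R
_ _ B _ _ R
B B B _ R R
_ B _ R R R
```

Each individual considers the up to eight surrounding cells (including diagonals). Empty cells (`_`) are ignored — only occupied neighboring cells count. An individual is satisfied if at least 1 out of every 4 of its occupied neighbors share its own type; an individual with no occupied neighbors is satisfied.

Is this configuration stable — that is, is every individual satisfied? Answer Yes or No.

Row 0: (0,0)B 1/1 ok · (0,4)B 1/1 ok
Row 1: (1,0)B 3/3 ok · (1,2)B 3/3 ok · (1,5)B 3/3 ok
Row 2: (2,0)B 3/3 ok · (2,1)B 6/6 ok · (2,2)B 5/5 ok · (2,3)B 6/6 ok · (2,4)B 5/6 ok · (2,5)B 3/4 ok
Row 3: (3,0)B 2/2 ok · (3,2)B 5/5 ok · (3,3)B 6/6 ok · (3,4)B 4/6 ok · (3,5)R 1/4 ok
Row 4: (4,2)B 4/4 ok · (4,5)R 3/4 ok
Row 5: (5,0)B 2/2 ok · (5,1)B 4/4 ok · (5,2)B 3/4 ok · (5,4)R 5/5 ok · (5,5)R 4/4 ok
Row 6: (6,1)B 3/3 ok · (6,3)R 2/3 ok · (6,4)R 4/4 ok · (6,5)R 3/3 ok
All meet the threshold, so the configuration is stable.

Yes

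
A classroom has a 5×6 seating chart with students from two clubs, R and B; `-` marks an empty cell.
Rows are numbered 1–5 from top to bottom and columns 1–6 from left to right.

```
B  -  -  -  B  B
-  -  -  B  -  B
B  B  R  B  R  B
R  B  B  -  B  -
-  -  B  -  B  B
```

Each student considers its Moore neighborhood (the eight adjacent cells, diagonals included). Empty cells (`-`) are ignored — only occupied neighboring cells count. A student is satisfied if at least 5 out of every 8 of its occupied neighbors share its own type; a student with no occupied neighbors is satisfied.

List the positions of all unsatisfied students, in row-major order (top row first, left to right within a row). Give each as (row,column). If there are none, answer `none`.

(1,1)B 0/0 satisfied
(1,5)B 3/3 satisfied
(1,6)B 2/2 satisfied
(2,4)B 2/4 not
(2,6)B 3/4 satisfied
(3,1)B 2/3 satisfied
(3,2)B 3/5 not
(3,3)R 0/5 not
(3,4)B 3/5 not
(3,5)R 0/5 not
(3,6)B 2/3 satisfied
(4,1)R 0/3 not
(4,2)B 4/6 satisfied
(4,3)B 4/5 satisfied
(4,5)B 4/5 satisfied
(5,3)B 2/2 satisfied
(5,5)B 2/2 satisfied
(5,6)B 2/2 satisfied

(2,4), (3,2), (3,3), (3,4), (3,5), (4,1)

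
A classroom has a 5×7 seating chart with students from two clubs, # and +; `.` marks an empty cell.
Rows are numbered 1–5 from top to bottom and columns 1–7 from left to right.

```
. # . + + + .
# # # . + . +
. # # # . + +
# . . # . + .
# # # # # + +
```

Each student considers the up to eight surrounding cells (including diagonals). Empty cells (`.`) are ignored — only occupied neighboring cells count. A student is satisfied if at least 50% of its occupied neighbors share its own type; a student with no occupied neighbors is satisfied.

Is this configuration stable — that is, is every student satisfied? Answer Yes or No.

Yes

Row 1: (1,2)# 3/3 satisfied · (1,4)+ 2/3 satisfied · (1,5)+ 3/3 satisfied · (1,6)+ 3/3 satisfied
Row 2: (2,1)# 3/3 satisfied · (2,2)# 5/5 satisfied · (2,3)# 5/6 satisfied · (2,5)+ 4/5 satisfied · (2,7)+ 3/3 satisfied
Row 3: (3,2)# 5/5 satisfied · (3,3)# 5/5 satisfied · (3,4)# 3/4 satisfied · (3,6)+ 4/4 satisfied · (3,7)+ 3/3 satisfied
Row 4: (4,1)# 3/3 satisfied · (4,4)# 5/5 satisfied · (4,6)+ 4/5 satisfied
Row 5: (5,1)# 2/2 satisfied · (5,2)# 3/3 satisfied · (5,3)# 3/3 satisfied · (5,4)# 3/3 satisfied · (5,5)# 2/4 satisfied · (5,6)+ 2/3 satisfied · (5,7)+ 2/2 satisfied
All meet the threshold, so the configuration is stable.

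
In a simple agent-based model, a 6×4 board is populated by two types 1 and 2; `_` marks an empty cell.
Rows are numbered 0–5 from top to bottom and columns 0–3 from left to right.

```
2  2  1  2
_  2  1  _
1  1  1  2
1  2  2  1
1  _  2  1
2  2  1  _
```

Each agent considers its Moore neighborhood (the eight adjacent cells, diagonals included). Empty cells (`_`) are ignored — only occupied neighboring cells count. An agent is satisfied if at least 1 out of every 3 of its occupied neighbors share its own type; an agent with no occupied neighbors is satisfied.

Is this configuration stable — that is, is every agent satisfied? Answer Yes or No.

No

(0,0)2 2/2 satisfied
(0,1)2 2/4 satisfied
(0,2)1 1/4 not
(0,3)2 0/2 not
(1,1)2 2/7 not
(1,2)1 3/7 satisfied
(2,0)1 2/4 satisfied
(2,1)1 4/7 satisfied
(2,2)1 3/7 satisfied
(2,3)2 1/4 not
(3,0)1 3/4 satisfied
(3,1)2 2/7 not
(3,2)2 3/7 satisfied
(3,3)1 2/5 satisfied
(4,0)1 1/4 not
(4,2)2 3/6 satisfied
(4,3)1 2/4 satisfied
(5,0)2 1/2 satisfied
(5,1)2 2/4 satisfied
(5,2)1 1/3 satisfied
For instance (0,2) has only 1/4 same-type neighbors, below 1/3.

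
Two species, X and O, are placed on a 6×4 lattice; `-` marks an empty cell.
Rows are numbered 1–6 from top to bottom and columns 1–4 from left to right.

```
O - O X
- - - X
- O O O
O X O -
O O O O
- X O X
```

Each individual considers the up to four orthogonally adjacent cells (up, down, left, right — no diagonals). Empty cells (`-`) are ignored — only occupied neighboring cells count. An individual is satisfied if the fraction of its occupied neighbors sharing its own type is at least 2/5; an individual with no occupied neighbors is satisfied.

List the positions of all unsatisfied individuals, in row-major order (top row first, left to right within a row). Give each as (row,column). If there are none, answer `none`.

(1,1)O 0/0 satisfied
(1,3)O 0/1 not
(1,4)X 1/2 satisfied
(2,4)X 1/2 satisfied
(3,2)O 1/2 satisfied
(3,3)O 3/3 satisfied
(3,4)O 1/2 satisfied
(4,1)O 1/2 satisfied
(4,2)X 0/4 not
(4,3)O 2/3 satisfied
(5,1)O 2/2 satisfied
(5,2)O 2/4 satisfied
(5,3)O 4/4 satisfied
(5,4)O 1/2 satisfied
(6,2)X 0/2 not
(6,3)O 1/3 not
(6,4)X 0/2 not

(1,3), (4,2), (6,2), (6,3), (6,4)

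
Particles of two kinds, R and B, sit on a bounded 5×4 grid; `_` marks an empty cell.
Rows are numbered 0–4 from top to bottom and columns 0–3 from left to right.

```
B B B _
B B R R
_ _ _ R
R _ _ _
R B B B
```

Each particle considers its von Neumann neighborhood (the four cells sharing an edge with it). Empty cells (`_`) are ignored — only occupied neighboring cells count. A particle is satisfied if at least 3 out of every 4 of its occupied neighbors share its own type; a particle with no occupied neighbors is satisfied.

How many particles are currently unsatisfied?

(0,0)B 2/2 ok
(0,1)B 3/3 ok
(0,2)B 1/2 unhappy
(1,0)B 2/2 ok
(1,1)B 2/3 unhappy
(1,2)R 1/3 unhappy
(1,3)R 2/2 ok
(2,3)R 1/1 ok
(3,0)R 1/1 ok
(4,0)R 1/2 unhappy
(4,1)B 1/2 unhappy
(4,2)B 2/2 ok
(4,3)B 1/1 ok
Unsatisfied: (0,2), (1,1), (1,2), (4,0), (4,1) — 5 in total.

5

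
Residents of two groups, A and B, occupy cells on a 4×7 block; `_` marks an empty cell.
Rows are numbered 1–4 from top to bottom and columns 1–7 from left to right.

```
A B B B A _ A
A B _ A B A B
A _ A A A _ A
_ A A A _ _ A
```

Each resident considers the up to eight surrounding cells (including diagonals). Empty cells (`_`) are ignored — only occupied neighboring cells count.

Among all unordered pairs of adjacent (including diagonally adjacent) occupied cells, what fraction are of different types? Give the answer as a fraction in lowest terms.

Scan each occupied cell's neighbors to the right and below (and the two forward diagonals) so each pair is counted once.
From row 1: 8 unlike of 17 pairs (running 8/17).
From row 2: 9 unlike of 15 pairs (running 17/32).
From row 3: 0 unlike of 10 pairs (running 17/42).
From row 4: 0 unlike of 2 pairs (running 17/44).
Total adjacent occupied pairs: 44; unlike-type pairs: 17.
17/44 is already in lowest terms.

17/44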